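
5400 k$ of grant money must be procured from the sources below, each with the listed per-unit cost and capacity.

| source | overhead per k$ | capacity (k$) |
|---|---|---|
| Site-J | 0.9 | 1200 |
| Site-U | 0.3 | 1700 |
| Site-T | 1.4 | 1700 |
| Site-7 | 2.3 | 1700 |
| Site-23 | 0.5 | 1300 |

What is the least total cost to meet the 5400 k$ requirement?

Cheapest first:
Site-U (0.3): use full 1700 → 3700 k$ to go.
Take 1300 from Site-23 at 0.5 → need 2400 more.
Site-J (0.9): use full 1200 → 1200 k$ to go.
Site-T at 1.4: take 1200 of its 1700 → requirement met.
Site-7: unused.
Cost = 1700×0.3 + 1300×0.5 + 1200×0.9 + 1200×1.4 = 3920.

3920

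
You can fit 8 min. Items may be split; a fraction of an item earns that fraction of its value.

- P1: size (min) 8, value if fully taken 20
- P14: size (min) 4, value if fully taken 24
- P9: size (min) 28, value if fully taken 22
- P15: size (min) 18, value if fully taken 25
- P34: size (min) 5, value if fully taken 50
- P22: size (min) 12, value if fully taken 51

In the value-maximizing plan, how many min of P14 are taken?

3

Rank by value-to-size ratio: P34 50/5≈10, P14 24/4≈6, P22 51/12≈4.25, P1 20/8≈2.5, P15 25/18≈1.39, P9 22/28≈0.786.
P34: take in full, 5 min for value 50 → 3 left.
Only 3 min remain; take 3/4 of P14 for value 24×3/4 = 18.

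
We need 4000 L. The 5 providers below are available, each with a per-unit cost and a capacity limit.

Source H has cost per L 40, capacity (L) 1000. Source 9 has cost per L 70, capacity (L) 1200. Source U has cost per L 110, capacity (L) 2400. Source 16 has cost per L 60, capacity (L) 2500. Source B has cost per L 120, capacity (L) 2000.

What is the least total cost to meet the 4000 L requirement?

225000

Use providers in increasing cost order.
Take 1000 from Source H at 40 ; need 3000 more.
Take 2500 from Source 16 at 60 ; need 500 more.
Source 9 (70): take the remaining 500 ; done.
Source U, Source B: unused.
Cost = 1000×40 + 2500×60 + 500×70 = 225000.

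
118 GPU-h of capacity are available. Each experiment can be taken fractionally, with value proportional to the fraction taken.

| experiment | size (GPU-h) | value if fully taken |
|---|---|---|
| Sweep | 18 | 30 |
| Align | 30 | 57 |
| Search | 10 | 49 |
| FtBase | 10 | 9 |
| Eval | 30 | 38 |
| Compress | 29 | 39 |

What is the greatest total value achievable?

213.9

Sort by value density: Search 49/10≈4.9, Align 57/30≈1.9, Sweep 30/18≈1.67, Compress 39/29≈1.34, Eval 38/30≈1.27, FtBase 9/10≈0.9.
Take all of Search (10 GPU-h, value 49) — 108 GPU-h left.
Align: take in full, 30 GPU-h for value 57 — 78 left.
Sweep: take in full, 18 GPU-h for value 30 — 60 left.
All 29 GPU-h of Compress fit (value 39) — 31 remain.
All 30 GPU-h of Eval fit (value 38) — 1 remain.
Only 1 GPU-h remain; take 1/10 of FtBase for value 9×1/10 = 0.9.
Total value = 213.9.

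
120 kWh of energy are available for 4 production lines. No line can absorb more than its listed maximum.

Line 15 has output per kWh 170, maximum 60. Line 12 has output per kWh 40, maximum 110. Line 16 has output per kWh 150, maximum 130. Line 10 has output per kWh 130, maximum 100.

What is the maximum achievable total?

Rank by output per kWh: Line 15 170 > Line 16 150 > Line 10 130 > Line 12 40.
Line 15 takes 60 to reach its cap of 60 ; 60 left.
Line 16: +60 (room for 130) → 60. Pool exhausted.
Total = 170×60 + 150×60 = 19200.

19200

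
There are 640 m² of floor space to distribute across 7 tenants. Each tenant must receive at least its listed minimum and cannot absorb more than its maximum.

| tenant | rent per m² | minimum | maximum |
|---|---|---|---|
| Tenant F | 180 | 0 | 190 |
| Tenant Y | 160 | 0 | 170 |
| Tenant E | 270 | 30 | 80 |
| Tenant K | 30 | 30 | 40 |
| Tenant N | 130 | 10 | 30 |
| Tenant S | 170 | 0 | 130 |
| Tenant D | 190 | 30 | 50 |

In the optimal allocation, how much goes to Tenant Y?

Meeting every minimum uses 0+0+30+30+10+0+30 = 100 m², leaving 540.
Highest rent per m² first: Tenant E 270 > Tenant D 190 > Tenant F 180 > Tenant S 170 > Tenant Y 160 > Tenant N 130 > Tenant K 30.
Give Tenant E 50 more to hit its cap of 80 — 490 left.
Give Tenant D 20 more to hit its cap of 50 — 470 left.
Tenant F: +190 to 190 (cap) — 280 left.
Tenant S: +130 to 130 (cap) — 150 left.
Tenant Y: +150 (room for 170) → 150. Pool exhausted.

150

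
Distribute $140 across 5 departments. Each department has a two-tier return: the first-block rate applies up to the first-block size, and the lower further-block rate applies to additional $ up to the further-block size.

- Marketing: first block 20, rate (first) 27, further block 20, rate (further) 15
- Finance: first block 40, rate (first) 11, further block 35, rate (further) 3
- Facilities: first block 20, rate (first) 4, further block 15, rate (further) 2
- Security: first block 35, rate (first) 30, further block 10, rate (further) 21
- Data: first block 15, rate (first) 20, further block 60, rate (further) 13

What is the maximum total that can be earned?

Rank every tier by rate: Security/T1 30 > Marketing/T1 27 > Security/T2 21 > Data/T1 20 > Marketing/T2 15 > Data/T2 13 > Finance/T1 11 > Facilities/T1 4 > Finance/T2 3 > Facilities/T2 2.
Security/T1 (30): +35 — 105 left.
Marketing T1 at 27: fill all 20 — 85 left.
Security/T2 (21): +10 — 75 left.
Data/T1 (20): +15 — 60 left.
Fill Marketing T2 block (20 at 15) — 40 left.
Data T2 at 13: only 40 left, fill 40.
Total = 30×35 + 27×20 + 21×10 + 20×15 + 15×20 + 13×40 = 2920.

2920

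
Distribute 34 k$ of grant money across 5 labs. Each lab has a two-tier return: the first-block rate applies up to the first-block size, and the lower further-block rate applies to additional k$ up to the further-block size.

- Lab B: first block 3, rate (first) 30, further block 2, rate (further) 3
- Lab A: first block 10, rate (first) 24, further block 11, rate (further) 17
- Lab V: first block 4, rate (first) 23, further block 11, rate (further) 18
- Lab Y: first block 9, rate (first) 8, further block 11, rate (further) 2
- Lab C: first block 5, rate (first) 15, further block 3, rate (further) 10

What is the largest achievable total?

722

Order all 10 blocks by rate: Lab B/T1 30 > Lab A/T1 24 > Lab V/T1 23 > Lab V/T2 18 > Lab A/T2 17 > Lab C/T1 15 > Lab C/T2 10 > Lab Y/T1 8 > Lab B/T2 3 > Lab Y/T2 2.
Lab B/T1 (30): +3 — 31 left.
Lab A/T1 (24): +10 — 21 left.
Fill Lab V T1 block (4 at 23) — 17 left.
Fill Lab V T2 block (11 at 18) — 6 left.
6 remain; put them into Lab A T2 at 17.
Total = 30×3 + 24×10 + 23×4 + 18×11 + 17×6 = 722.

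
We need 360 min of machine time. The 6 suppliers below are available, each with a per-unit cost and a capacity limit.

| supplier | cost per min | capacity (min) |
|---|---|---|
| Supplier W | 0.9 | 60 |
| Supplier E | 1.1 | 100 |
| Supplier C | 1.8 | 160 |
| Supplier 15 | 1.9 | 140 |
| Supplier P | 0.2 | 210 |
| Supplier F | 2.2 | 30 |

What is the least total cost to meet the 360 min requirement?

Cheapest first:
Take 210 from Supplier P at 0.2 — need 150 more.
Supplier W at 0.9: take all 60 min — 90 still needed.
Supplier E (1.1): take the remaining 90 — done.
Supplier C, Supplier 15, Supplier F: unused.
Cost = 210×0.2 + 60×0.9 + 90×1.1 = 195.

195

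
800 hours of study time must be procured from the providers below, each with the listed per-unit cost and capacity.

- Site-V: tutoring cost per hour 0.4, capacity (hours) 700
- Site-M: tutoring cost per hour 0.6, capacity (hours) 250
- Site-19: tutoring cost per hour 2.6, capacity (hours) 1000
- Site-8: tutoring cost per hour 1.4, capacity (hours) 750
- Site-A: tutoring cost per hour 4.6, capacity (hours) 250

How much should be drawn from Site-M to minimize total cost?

Cheapest first:
Site-V at 0.4: take all 700 hours ; 100 still needed.
Take 100 from Site-M at 0.6 to finish.
Site-8, Site-19, Site-A: unused.

100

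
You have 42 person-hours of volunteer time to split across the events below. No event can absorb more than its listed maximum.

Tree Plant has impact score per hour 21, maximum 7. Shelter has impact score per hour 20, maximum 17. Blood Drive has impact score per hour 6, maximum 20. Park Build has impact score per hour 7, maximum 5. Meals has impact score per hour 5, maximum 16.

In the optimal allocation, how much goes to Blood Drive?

13

Order the events by impact score per hour: Tree Plant 21 > Shelter 20 > Park Build 7 > Blood Drive 6 > Meals 5.
Give Tree Plant 7 to hit its cap of 7 ; 35 left.
Give Shelter 17 to hit its cap of 17 ; 18 left.
Give Park Build 5 to hit its cap of 5 ; 13 left.
Blood Drive has room for 20 but only 13 remain, so it gets 13.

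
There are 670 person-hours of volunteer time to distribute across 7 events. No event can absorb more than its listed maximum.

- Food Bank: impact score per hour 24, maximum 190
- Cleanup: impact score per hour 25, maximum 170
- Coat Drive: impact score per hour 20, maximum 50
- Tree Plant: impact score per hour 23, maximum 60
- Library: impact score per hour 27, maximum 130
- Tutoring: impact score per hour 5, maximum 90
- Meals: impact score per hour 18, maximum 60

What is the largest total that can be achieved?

15830

Rank by impact score per hour: Library 27 > Cleanup 25 > Food Bank 24 > Tree Plant 23 > Coat Drive 20 > Meals 18 > Tutoring 5.
Give Library 130 to hit its cap of 130 → 540 left.
Give Cleanup 170 to hit its cap of 170 → 370 left.
Food Bank: +190 to 190 (cap) → 180 left.
Tree Plant takes 60 to reach its cap of 60 → 120 left.
Coat Drive: +50 to 50 (cap) → 70 left.
Give Meals 60 to hit its cap of 60 → 10 left.
Only 10 left; Tutoring takes them to reach 10.
Total = 24×190 + 25×170 + 20×50 + 23×60 + 27×130 + 5×10 + 18×60 = 15830.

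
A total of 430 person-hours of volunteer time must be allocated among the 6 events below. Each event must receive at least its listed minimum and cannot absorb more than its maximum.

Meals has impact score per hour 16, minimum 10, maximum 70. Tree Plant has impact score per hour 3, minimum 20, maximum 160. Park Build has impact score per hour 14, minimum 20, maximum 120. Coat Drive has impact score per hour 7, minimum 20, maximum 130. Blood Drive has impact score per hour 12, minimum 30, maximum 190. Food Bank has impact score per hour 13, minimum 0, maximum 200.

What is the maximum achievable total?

Meeting every minimum uses 10+20+20+20+30+0 = 100 person-hours, leaving 330.
Highest impact score per hour first: Meals 16 > Park Build 14 > Food Bank 13 > Blood Drive 12 > Coat Drive 7 > Tree Plant 3.
Meals takes 60 more to reach its cap of 70 ; 270 left.
Give Park Build 100 more to hit its cap of 120 ; 170 left.
Food Bank has room for 200 more but only 170 remain, so it gets 170.
Total = 16×70 + 3×20 + 14×120 + 7×20 + 12×30 + 13×170 = 5570.

5570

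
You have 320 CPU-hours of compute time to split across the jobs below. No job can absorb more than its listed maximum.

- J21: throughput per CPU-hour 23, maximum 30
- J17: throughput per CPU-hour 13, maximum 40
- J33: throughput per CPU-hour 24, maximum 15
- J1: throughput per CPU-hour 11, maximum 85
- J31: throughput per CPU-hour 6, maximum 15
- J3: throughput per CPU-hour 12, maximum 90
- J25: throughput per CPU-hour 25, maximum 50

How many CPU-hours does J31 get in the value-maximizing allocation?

Highest throughput per CPU-hour first: J25 25 > J33 24 > J21 23 > J17 13 > J3 12 > J1 11 > J31 6.
Give J25 50 to hit its cap of 50 ; 270 left.
Give J33 15 to hit its cap of 15 ; 255 left.
Give J21 30 to hit its cap of 30 ; 225 left.
J17 takes 40 to reach its cap of 40 ; 185 left.
J3: +90 to 90 (cap) ; 95 left.
J1 takes 85 to reach its cap of 85 ; 10 left.
J31: +10 (room for 15) → 10. Pool exhausted.

10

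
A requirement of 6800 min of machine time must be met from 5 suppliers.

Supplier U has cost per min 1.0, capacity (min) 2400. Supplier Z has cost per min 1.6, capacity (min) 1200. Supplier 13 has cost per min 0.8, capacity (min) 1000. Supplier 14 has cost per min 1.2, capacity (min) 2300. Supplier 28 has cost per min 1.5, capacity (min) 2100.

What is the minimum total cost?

7610

Cheapest first:
Supplier 13 at 0.8: take all 1000 min — 5800 still needed.
Supplier U (1.0): use full 2400 — 3400 min to go.
Supplier 14 at 1.2: take all 2300 min — 1100 still needed.
Take 1100 from Supplier 28 at 1.5 to finish.
Supplier Z: unused.
Cost = 1000×0.8 + 2400×1.0 + 2300×1.2 + 1100×1.5 = 7610.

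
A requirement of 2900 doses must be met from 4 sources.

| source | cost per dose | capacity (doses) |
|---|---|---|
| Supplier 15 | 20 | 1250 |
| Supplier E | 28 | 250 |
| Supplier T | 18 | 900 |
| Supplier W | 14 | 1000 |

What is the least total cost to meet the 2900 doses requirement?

50200

Use sources in increasing cost order.
Supplier W (14): use full 1000 → 1900 doses to go.
Take 900 from Supplier T at 18 → need 1000 more.
Take 1000 from Supplier 15 at 20 to finish.
Supplier E: unused.
Cost = 1000×14 + 900×18 + 1000×20 = 50200.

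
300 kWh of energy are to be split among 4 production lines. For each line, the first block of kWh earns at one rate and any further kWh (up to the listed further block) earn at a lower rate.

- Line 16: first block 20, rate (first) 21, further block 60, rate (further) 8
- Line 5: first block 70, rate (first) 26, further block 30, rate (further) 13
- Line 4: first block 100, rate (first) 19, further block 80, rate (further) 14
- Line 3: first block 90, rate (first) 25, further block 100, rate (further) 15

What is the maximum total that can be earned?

Treat each block as its own option and order by rate: Line 5/first 26 > Line 3/first 25 > Line 16/first 21 > Line 4/first 19 > Line 3/second 15 > Line 4/second 14 > Line 5/second 13 > Line 16/second 8.
Line 5/first (26): +70 — 230 left.
Line 3/first (25): +90 — 140 left.
Fill Line 16 first block (20 at 21) — 120 left.
Line 4 first at 19: fill all 100 — 20 left.
20 remain; put them into Line 3 second at 15.
Total = 26×70 + 25×90 + 21×20 + 19×100 + 15×20 = 6690.

6690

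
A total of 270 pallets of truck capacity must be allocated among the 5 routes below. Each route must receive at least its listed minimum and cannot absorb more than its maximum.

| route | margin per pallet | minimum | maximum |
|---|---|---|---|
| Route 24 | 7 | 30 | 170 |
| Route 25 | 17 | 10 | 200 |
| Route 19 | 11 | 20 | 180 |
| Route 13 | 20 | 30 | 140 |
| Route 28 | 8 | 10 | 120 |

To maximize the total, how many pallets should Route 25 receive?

Meeting every minimum uses 30+10+20+30+10 = 100 pallets, leaving 170.
Highest margin per pallet first: Route 13 20 > Route 25 17 > Route 19 11 > Route 28 8 > Route 24 7.
Route 13: +110 to 140 (cap) → 60 left.
Route 25 has room for 190 more but only 60 remain, so it gets 70.

70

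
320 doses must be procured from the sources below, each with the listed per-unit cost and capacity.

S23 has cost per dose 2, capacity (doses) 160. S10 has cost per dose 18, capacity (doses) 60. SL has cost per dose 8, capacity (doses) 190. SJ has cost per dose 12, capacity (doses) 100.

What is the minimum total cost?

Fill from the cheapest source first.
S23 at 2: take all 160 doses ; 160 still needed.
SL (8): take the remaining 160 ; done.
SJ, S10: unused.
Cost = 160×2 + 160×8 = 1600.

1600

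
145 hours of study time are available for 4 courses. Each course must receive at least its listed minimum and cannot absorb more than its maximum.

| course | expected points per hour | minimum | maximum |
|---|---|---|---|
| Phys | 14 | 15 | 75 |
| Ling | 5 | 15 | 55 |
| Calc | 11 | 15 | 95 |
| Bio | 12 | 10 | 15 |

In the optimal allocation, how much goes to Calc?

40

Meeting every minimum uses 15+15+15+10 = 55 hours, leaving 90.
Order the courses by expected points per hour: Phys 14 > Bio 12 > Calc 11 > Ling 5.
Phys takes 60 more to reach its cap of 75 → 30 left.
Bio: +5 to 15 (cap) → 25 left.
Calc: +25 (room for 80) → 40. Pool exhausted.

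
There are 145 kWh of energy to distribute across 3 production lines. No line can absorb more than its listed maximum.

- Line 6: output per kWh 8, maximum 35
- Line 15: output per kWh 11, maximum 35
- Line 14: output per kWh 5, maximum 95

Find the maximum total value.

Order the production lines by output per kWh: Line 15 11 > Line 6 8 > Line 14 5.
Line 15 takes 35 to reach its cap of 35 — 110 left.
Give Line 6 35 to hit its cap of 35 — 75 left.
Line 14 has room for 95 but only 75 remain, so it gets 75.
Total = 8×35 + 11×35 + 5×75 = 1040.

1040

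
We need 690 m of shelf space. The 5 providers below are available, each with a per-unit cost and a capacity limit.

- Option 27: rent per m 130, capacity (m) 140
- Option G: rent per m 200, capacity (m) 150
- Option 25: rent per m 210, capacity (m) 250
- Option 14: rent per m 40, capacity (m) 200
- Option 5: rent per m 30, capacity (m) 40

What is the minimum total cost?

Use providers in increasing cost order.
Take 40 from Option 5 at 30 ; need 650 more.
Option 14 (40): use full 200 ; 450 m to go.
Option 27 (130): use full 140 ; 310 m to go.
Take 150 from Option G at 200 ; need 160 more.
Option 25 (210): take the remaining 160 ; done.
Cost = 40×30 + 200×40 + 140×130 + 150×200 + 160×210 = 91000.

91000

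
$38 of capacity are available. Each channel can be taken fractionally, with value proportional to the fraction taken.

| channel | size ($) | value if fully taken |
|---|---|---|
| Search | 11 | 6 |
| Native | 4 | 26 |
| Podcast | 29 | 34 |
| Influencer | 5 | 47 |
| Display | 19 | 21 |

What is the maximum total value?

107

Best value per unit of size first: Influencer 47/5≈9.4, Native 26/4≈6.5, Podcast 34/29≈1.17, Display 21/19≈1.11, Search 6/11≈0.545.
Take all of Influencer (5 $, value 47) → 33 $ left.
All 4 $ of Native fit (value 26) → 29 remain.
Podcast: take in full, 29 $ for value 34 → 0 left.
Total value = 107.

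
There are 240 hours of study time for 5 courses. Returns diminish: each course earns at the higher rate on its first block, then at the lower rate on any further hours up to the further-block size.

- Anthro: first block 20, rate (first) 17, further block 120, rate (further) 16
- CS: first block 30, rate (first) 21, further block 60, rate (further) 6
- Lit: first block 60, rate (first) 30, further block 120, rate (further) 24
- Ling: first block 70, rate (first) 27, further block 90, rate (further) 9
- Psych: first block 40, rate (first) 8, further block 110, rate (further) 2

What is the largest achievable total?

Order all 10 blocks by rate: Lit/tier1 30 > Ling/tier1 27 > Lit/tier2 24 > CS/tier1 21 > Anthro/tier1 17 > Anthro/tier2 16 > Ling/tier2 9 > Psych/tier1 8 > CS/tier2 6 > Psych/tier2 2.
Fill Lit tier1 block (60 at 30) ; 180 left.
Ling tier1 at 27: fill all 70 ; 110 left.
110 remain; put them into Lit tier2 at 24.
Total = 30×60 + 27×70 + 24×110 = 6330.

6330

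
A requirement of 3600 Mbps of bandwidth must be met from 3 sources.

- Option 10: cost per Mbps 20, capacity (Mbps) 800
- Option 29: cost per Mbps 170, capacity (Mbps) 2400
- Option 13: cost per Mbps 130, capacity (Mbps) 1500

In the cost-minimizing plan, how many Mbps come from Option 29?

1300

Use sources in increasing cost order.
Option 10 at 20: take all 800 Mbps — 2800 still needed.
Option 13 (130): use full 1500 — 1300 Mbps to go.
Option 29 at 170: take 1300 of its 2400 — requirement met.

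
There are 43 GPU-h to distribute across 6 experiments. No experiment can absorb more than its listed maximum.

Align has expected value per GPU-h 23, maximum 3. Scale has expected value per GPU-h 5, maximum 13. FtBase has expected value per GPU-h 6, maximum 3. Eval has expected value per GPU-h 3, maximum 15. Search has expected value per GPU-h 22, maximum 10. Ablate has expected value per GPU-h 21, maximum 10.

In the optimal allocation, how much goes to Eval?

4

Order the experiments by expected value per GPU-h: Align 23 > Search 22 > Ablate 21 > FtBase 6 > Scale 5 > Eval 3.
Give Align 3 to hit its cap of 3 ; 40 left.
Search: +10 to 10 (cap) ; 30 left.
Ablate: +10 to 10 (cap) ; 20 left.
Give FtBase 3 to hit its cap of 3 ; 17 left.
Scale takes 13 to reach its cap of 13 ; 4 left.
Eval has room for 15 but only 4 remain, so it gets 4.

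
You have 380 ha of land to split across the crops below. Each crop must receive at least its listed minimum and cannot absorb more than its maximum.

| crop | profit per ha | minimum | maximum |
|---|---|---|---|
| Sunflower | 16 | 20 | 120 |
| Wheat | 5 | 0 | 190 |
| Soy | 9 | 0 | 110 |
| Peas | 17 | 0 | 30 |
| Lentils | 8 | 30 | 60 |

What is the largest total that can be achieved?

Meeting every minimum uses 20+0+0+0+30 = 50 ha, leaving 330.
Highest profit per ha first: Peas 17 > Sunflower 16 > Soy 9 > Lentils 8 > Wheat 5.
Peas takes 30 more to reach its cap of 30 — 300 left.
Sunflower takes 100 more to reach its cap of 120 — 200 left.
Soy: +110 to 110 (cap) — 90 left.
Lentils takes 30 more to reach its cap of 60 — 60 left.
Wheat has room for 190 more but only 60 remain, so it gets 60.
Total = 16×120 + 5×60 + 9×110 + 17×30 + 8×60 = 4200.

4200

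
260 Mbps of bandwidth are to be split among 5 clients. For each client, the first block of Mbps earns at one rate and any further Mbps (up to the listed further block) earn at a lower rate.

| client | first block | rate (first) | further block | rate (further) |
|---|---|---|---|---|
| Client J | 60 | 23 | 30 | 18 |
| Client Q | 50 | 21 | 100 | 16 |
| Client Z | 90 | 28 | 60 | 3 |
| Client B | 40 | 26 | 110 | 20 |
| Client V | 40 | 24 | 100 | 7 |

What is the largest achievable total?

6530

Treat each block as its own option and order by rate: Client Z/first 28 > Client B/first 26 > Client V/first 24 > Client J/first 23 > Client Q/first 21 > Client B/second 20 > Client J/second 18 > Client Q/second 16 > Client V/second 7 > Client Z/second 3.
Client Z first at 28: fill all 90 → 170 left.
Client B/first (26): +40 → 130 left.
Client V first at 24: fill all 40 → 90 left.
Client J first at 23: fill all 60 → 30 left.
Client Q first at 21: only 30 left, fill 30.
Total = 28×90 + 26×40 + 24×40 + 23×60 + 21×30 = 6530.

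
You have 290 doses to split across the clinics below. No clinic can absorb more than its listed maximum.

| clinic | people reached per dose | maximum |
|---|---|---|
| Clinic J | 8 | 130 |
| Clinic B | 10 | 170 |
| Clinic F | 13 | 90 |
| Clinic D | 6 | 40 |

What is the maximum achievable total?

3110

Rank by people reached per dose: Clinic F 13 > Clinic B 10 > Clinic J 8 > Clinic D 6.
Clinic F takes 90 to reach its cap of 90 ; 200 left.
Give Clinic B 170 to hit its cap of 170 ; 30 left.
Clinic J: +30 (room for 130) → 30. Pool exhausted.
Total = 8×30 + 10×170 + 13×90 = 3110.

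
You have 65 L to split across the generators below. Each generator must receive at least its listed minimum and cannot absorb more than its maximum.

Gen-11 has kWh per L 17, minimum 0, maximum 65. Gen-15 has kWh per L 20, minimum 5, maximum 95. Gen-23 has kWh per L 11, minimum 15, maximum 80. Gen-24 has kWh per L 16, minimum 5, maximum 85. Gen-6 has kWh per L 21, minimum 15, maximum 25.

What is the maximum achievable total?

1170

Meeting every minimum uses 0+5+15+5+15 = 40 L, leaving 25.
Rank by kWh per L: Gen-6 21 > Gen-15 20 > Gen-11 17 > Gen-24 16 > Gen-23 11.
Gen-6: +10 to 25 (cap) → 15 left.
Gen-15 has room for 90 more but only 15 remain, so it gets 20.
Total = 20×20 + 11×15 + 16×5 + 21×25 = 1170.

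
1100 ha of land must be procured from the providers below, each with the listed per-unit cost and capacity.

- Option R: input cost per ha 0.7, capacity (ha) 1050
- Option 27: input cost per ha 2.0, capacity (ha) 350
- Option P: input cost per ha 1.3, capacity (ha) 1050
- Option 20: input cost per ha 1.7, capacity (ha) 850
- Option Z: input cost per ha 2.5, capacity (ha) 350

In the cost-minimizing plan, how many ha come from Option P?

50

Fill from the cheapest provider first.
Option R (0.7): use full 1050 ; 50 ha to go.
Take 50 from Option P at 1.3 to finish.
Option 20, Option 27, Option Z: unused.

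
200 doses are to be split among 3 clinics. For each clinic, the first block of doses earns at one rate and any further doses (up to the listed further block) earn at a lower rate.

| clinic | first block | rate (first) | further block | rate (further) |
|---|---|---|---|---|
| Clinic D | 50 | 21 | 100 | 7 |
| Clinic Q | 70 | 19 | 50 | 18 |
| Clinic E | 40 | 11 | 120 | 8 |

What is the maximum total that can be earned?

Treat each block as its own option and order by rate: Clinic D/T1 21 > Clinic Q/T1 19 > Clinic Q/T2 18 > Clinic E/T1 11 > Clinic E/T2 8 > Clinic D/T2 7.
Clinic D T1 at 21: fill all 50 → 150 left.
Clinic Q T1 at 19: fill all 70 → 80 left.
Clinic Q/T2 (18): +50 → 30 left.
Clinic E/T1: +30 of 40 at 11; pool empty.
Total = 21×50 + 19×70 + 18×50 + 11×30 = 3610.

3610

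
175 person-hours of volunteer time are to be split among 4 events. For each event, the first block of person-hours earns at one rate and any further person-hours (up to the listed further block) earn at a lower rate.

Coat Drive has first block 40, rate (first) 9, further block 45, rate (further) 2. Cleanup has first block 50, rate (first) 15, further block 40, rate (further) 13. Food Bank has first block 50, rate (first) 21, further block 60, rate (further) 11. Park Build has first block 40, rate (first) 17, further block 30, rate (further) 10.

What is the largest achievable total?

Rank every tier by rate: Food Bank/tier1 21 > Park Build/tier1 17 > Cleanup/tier1 15 > Cleanup/tier2 13 > Food Bank/tier2 11 > Park Build/tier2 10 > Coat Drive/tier1 9 > Coat Drive/tier2 2.
Food Bank/tier1 (21): +50 → 125 left.
Park Build tier1 at 17: fill all 40 → 85 left.
Fill Cleanup tier1 block (50 at 15) → 35 left.
35 remain; put them into Cleanup tier2 at 13.
Total = 21×50 + 17×40 + 15×50 + 13×35 = 2935.

2935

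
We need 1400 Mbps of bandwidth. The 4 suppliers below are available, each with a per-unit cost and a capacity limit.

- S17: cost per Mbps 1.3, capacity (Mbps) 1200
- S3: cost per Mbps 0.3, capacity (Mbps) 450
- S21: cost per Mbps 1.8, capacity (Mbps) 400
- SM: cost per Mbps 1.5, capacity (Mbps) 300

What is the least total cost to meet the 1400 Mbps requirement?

1370

Cheapest first:
S3 (0.3): use full 450 ; 950 Mbps to go.
Take 950 from S17 at 1.3 to finish.
SM, S21: unused.
Cost = 450×0.3 + 950×1.3 = 1370.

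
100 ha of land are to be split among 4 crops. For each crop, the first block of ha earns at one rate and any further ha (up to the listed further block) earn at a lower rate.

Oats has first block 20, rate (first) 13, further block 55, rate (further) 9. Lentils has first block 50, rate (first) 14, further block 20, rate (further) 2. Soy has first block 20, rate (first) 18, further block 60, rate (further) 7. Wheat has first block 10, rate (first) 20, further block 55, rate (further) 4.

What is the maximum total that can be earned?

1520

Treat each block as its own option and order by rate: Wheat/tier1 20 > Soy/tier1 18 > Lentils/tier1 14 > Oats/tier1 13 > Oats/tier2 9 > Soy/tier2 7 > Wheat/tier2 4 > Lentils/tier2 2.
Wheat tier1 at 20: fill all 10 ; 90 left.
Soy/tier1 (18): +20 ; 70 left.
Lentils tier1 at 14: fill all 50 ; 20 left.
Fill Oats tier1 block (20 at 13) ; 0 left.
Total = 20×10 + 18×20 + 14×50 + 13×20 = 1520.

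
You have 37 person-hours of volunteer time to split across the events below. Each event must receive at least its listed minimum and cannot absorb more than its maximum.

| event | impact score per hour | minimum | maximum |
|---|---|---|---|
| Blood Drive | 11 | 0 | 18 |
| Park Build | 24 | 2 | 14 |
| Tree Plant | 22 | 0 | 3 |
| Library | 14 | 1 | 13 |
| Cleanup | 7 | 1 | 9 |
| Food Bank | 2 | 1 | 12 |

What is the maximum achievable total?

648

Meeting every minimum uses 0+2+0+1+1+1 = 5 person-hours, leaving 32.
Rank by impact score per hour: Park Build 24 > Tree Plant 22 > Library 14 > Blood Drive 11 > Cleanup 7 > Food Bank 2.
Give Park Build 12 more to hit its cap of 14 ; 20 left.
Tree Plant takes 3 more to reach its cap of 3 ; 17 left.
Library: +12 to 13 (cap) ; 5 left.
Blood Drive has room for 18 more but only 5 remain, so it gets 5.
Total = 11×5 + 24×14 + 22×3 + 14×13 + 7×1 + 2×1 = 648.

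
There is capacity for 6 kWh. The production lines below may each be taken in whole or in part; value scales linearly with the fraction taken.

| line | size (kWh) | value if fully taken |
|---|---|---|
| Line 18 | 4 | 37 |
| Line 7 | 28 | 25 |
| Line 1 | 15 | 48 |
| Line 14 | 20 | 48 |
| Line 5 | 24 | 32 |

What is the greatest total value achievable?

43.4

Sort by value density: Line 18 37/4≈9.25, Line 1 48/15≈3.2, Line 14 48/20≈2.4, Line 5 32/24≈1.33, Line 7 25/28≈0.893.
All 4 kWh of Line 18 fit (value 37) — 2 remain.
Only 2 kWh remain; take 2/15 of Line 1 for value 48×2/15 = 6.4.
Total value = 43.4.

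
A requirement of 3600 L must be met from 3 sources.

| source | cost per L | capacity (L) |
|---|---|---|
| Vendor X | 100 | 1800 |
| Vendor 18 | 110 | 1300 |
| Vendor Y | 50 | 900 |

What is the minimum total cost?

Fill from the cheapest source first.
Take 900 from Vendor Y at 50 ; need 2700 more.
Vendor X (100): use full 1800 ; 900 L to go.
Vendor 18 at 110: take 900 of its 1300 ; requirement met.
Cost = 900×50 + 1800×100 + 900×110 = 324000.

324000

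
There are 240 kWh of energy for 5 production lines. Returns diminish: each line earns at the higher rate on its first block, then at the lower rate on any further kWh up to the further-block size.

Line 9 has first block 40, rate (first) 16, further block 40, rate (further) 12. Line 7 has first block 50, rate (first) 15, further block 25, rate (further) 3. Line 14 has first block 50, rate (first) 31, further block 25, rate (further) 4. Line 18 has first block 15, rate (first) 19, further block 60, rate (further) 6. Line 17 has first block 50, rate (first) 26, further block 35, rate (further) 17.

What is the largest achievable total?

Treat each block as its own option and order by rate: Line 14/T1 31 > Line 17/T1 26 > Line 18/T1 19 > Line 17/T2 17 > Line 9/T1 16 > Line 7/T1 15 > Line 9/T2 12 > Line 18/T2 6 > Line 14/T2 4 > Line 7/T2 3.
Line 14/T1 (31): +50 → 190 left.
Fill Line 17 T1 block (50 at 26) → 140 left.
Line 18 T1 at 19: fill all 15 → 125 left.
Line 17 T2 at 17: fill all 35 → 90 left.
Line 9/T1 (16): +40 → 50 left.
Line 7/T1 (15): +50 → 0 left.
Total = 31×50 + 26×50 + 19×15 + 17×35 + 16×40 + 15×50 = 5120.

5120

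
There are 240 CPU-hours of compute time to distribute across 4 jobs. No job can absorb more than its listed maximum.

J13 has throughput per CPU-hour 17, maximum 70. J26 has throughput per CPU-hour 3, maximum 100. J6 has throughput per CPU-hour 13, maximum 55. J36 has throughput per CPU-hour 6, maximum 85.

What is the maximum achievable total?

Rank by throughput per CPU-hour: J13 17 > J6 13 > J36 6 > J26 3.
J13: +70 to 70 (cap) ; 170 left.
Give J6 55 to hit its cap of 55 ; 115 left.
J36 takes 85 to reach its cap of 85 ; 30 left.
Only 30 left; J26 takes them to reach 30.
Total = 17×70 + 3×30 + 13×55 + 6×85 = 2505.

2505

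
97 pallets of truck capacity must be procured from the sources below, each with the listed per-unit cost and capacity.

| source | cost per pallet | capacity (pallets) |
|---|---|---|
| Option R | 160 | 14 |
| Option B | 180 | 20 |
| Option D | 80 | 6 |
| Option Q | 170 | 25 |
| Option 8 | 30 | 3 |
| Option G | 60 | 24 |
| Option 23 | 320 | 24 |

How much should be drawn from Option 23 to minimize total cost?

5

Use sources in increasing cost order.
Take 3 from Option 8 at 30 ; need 94 more.
Take 24 from Option G at 60 ; need 70 more.
Option D (80): use full 6 ; 64 pallets to go.
Option R (160): use full 14 ; 50 pallets to go.
Option Q (170): use full 25 ; 25 pallets to go.
Option B at 180: take all 20 pallets ; 5 still needed.
Option 23 (320): take the remaining 5 ; done.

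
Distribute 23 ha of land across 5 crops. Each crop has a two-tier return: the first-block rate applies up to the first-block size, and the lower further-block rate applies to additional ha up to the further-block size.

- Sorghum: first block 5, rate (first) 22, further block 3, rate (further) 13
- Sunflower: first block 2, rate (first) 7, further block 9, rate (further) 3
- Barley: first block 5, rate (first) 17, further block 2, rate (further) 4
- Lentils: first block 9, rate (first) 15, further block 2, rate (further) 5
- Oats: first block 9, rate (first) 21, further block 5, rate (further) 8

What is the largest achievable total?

444

Order all 10 blocks by rate: Sorghum/first 22 > Oats/first 21 > Barley/first 17 > Lentils/first 15 > Sorghum/second 13 > Oats/second 8 > Sunflower/first 7 > Lentils/second 5 > Barley/second 4 > Sunflower/second 3.
Sorghum first at 22: fill all 5 → 18 left.
Oats first at 21: fill all 9 → 9 left.
Barley first at 17: fill all 5 → 4 left.
4 remain; put them into Lentils first at 15.
Total = 22×5 + 21×9 + 17×5 + 15×4 = 444.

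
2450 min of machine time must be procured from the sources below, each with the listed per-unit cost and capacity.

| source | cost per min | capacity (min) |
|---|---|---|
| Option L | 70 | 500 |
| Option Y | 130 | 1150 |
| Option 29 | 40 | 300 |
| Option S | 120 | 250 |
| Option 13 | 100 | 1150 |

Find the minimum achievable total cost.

224500

Fill from the cheapest source first.
Option 29 at 40: take all 300 min ; 2150 still needed.
Option L at 70: take all 500 min ; 1650 still needed.
Take 1150 from Option 13 at 100 ; need 500 more.
Option S at 120: take all 250 min ; 250 still needed.
Option Y at 130: take 250 of its 1150 ; requirement met.
Cost = 300×40 + 500×70 + 1150×100 + 250×120 + 250×130 = 224500.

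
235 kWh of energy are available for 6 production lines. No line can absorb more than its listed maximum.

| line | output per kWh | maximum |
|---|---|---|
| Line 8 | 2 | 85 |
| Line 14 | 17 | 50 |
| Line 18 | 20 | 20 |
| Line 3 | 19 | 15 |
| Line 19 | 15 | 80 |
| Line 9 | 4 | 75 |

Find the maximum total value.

3015

Order the production lines by output per kWh: Line 18 20 > Line 3 19 > Line 14 17 > Line 19 15 > Line 9 4 > Line 8 2.
Line 18: +20 to 20 (cap) → 215 left.
Line 3: +15 to 15 (cap) → 200 left.
Line 14: +50 to 50 (cap) → 150 left.
Give Line 19 80 to hit its cap of 80 → 70 left.
Line 9 has room for 75 but only 70 remain, so it gets 70.
Total = 17×50 + 20×20 + 19×15 + 15×80 + 4×70 = 3015.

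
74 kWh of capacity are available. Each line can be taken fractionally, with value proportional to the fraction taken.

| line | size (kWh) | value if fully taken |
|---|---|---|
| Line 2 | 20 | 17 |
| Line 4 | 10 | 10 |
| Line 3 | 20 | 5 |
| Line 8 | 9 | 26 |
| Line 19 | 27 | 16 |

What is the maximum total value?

Best value per unit of size first: Line 8 26/9≈2.89, Line 4 10/10≈1, Line 2 17/20≈0.85, Line 19 16/27≈0.593, Line 3 5/20≈0.25.
Line 8: take in full, 9 kWh for value 26 ; 65 left.
Take all of Line 4 (10 kWh, value 10) ; 55 kWh left.
Take all of Line 2 (20 kWh, value 17) ; 35 kWh left.
Take all of Line 19 (27 kWh, value 16) ; 8 kWh left.
Only 8 kWh remain; take 8/20 of Line 3 for value 5×8/20 = 2.
Total value = 71.

71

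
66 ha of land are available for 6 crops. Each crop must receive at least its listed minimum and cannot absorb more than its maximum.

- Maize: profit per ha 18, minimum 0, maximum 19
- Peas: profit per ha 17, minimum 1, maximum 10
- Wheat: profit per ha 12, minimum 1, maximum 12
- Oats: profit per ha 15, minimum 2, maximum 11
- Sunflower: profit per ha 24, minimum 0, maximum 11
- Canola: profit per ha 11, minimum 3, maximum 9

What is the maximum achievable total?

1118

Meeting every minimum uses 0+1+1+2+0+3 = 7 ha, leaving 59.
Rank by profit per ha: Sunflower 24 > Maize 18 > Peas 17 > Oats 15 > Wheat 12 > Canola 11.
Sunflower takes 11 more to reach its cap of 11 ; 48 left.
Give Maize 19 more to hit its cap of 19 ; 29 left.
Peas takes 9 more to reach its cap of 10 ; 20 left.
Oats: +9 to 11 (cap) ; 11 left.
Wheat takes 11 more to reach its cap of 12 ; 0 left.
Total = 18×19 + 17×10 + 12×12 + 15×11 + 24×11 + 11×3 = 1118.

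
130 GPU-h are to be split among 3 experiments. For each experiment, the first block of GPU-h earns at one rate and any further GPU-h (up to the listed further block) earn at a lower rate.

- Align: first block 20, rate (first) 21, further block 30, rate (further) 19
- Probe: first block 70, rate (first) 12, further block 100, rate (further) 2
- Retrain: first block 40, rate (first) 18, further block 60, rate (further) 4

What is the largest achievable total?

Rank every tier by rate: Align/T1 21 > Align/T2 19 > Retrain/T1 18 > Probe/T1 12 > Retrain/T2 4 > Probe/T2 2.
Align/T1 (21): +20 ; 110 left.
Align/T2 (19): +30 ; 80 left.
Retrain/T1 (18): +40 ; 40 left.
Probe/T1: +40 of 70 at 12; pool empty.
Total = 21×20 + 19×30 + 18×40 + 12×40 = 2190.

2190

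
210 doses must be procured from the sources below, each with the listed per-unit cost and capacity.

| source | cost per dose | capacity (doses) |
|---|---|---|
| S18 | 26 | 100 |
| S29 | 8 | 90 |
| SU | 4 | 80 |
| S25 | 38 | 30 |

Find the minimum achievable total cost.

2080

Cheapest first:
SU at 4: take all 80 doses ; 130 still needed.
S29 at 8: take all 90 doses ; 40 still needed.
Take 40 from S18 at 26 to finish.
S25: unused.
Cost = 80×4 + 90×8 + 40×26 = 2080.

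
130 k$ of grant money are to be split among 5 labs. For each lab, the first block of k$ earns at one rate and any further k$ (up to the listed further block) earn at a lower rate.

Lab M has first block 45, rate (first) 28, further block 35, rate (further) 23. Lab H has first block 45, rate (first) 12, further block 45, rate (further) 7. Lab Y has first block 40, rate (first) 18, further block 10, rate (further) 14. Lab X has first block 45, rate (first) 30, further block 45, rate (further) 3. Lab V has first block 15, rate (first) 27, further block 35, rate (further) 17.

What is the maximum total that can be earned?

Rank every tier by rate: Lab X/first 30 > Lab M/first 28 > Lab V/first 27 > Lab M/second 23 > Lab Y/first 18 > Lab V/second 17 > Lab Y/second 14 > Lab H/first 12 > Lab H/second 7 > Lab X/second 3.
Lab X/first (30): +45 — 85 left.
Fill Lab M first block (45 at 28) — 40 left.
Lab V/first (27): +15 — 25 left.
25 remain; put them into Lab M second at 23.
Total = 30×45 + 28×45 + 27×15 + 23×25 = 3590.

3590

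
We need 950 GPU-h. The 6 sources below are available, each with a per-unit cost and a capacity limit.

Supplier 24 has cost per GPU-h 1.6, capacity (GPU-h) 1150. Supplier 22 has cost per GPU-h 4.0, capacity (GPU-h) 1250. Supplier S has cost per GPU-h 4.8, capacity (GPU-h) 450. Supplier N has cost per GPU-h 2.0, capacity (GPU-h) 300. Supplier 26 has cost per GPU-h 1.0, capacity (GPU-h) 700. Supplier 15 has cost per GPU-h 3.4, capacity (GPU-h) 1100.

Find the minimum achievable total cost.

1100

Cheapest first:
Supplier 26 (1.0): use full 700 ; 250 GPU-h to go.
Supplier 24 at 1.6: take 250 of its 1150 ; requirement met.
Supplier N, Supplier 15, Supplier 22, Supplier S: unused.
Cost = 700×1.0 + 250×1.6 = 1100.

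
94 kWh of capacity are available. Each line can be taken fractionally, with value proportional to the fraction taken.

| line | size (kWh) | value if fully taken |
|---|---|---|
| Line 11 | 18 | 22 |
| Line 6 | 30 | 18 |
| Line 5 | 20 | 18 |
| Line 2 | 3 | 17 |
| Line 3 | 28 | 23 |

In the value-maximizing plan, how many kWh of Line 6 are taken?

25

Best value per unit of size first: Line 2 17/3≈5.67, Line 11 22/18≈1.22, Line 5 18/20≈0.9, Line 3 23/28≈0.821, Line 6 18/30≈0.6.
All 3 kWh of Line 2 fit (value 17) — 91 remain.
Line 11: take in full, 18 kWh for value 22 — 73 left.
Take all of Line 5 (20 kWh, value 18) — 53 kWh left.
All 28 kWh of Line 3 fit (value 23) — 25 remain.
Only 25 kWh remain; take 25/30 of Line 6 for value 18×25/30 = 15.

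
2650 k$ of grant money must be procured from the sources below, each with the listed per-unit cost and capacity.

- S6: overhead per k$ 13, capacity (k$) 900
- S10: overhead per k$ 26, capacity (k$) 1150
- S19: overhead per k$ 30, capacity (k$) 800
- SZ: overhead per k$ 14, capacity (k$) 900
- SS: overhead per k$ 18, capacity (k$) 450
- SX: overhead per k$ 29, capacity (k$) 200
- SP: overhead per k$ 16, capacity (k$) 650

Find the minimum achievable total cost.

Cheapest first:
Take 900 from S6 at 13 ; need 1750 more.
Take 900 from SZ at 14 ; need 850 more.
Take 650 from SP at 16 ; need 200 more.
SS (18): take the remaining 200 ; done.
S10, SX, S19: unused.
Cost = 900×13 + 900×14 + 650×16 + 200×18 = 38300.

38300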